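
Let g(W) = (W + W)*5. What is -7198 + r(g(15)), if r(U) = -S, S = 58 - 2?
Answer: -7254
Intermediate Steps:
S = 56
g(W) = 10*W (g(W) = (2*W)*5 = 10*W)
r(U) = -56 (r(U) = -1*56 = -56)
-7198 + r(g(15)) = -7198 - 56 = -7254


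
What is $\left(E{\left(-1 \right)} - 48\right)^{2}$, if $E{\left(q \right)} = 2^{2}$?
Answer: $1936$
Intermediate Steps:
$E{\left(q \right)} = 4$
$\left(E{\left(-1 \right)} - 48\right)^{2} = \left(4 - 48\right)^{2} = \left(-44\right)^{2} = 1936$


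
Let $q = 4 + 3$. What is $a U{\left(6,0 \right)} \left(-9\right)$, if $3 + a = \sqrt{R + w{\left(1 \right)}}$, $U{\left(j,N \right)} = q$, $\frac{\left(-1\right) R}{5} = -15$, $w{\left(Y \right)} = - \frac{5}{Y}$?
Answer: $189 - 63 \sqrt{70} \approx -338.1$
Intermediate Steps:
$R = 75$ ($R = \left(-5\right) \left(-15\right) = 75$)
$q = 7$
$U{\left(j,N \right)} = 7$
$a = -3 + \sqrt{70}$ ($a = -3 + \sqrt{75 - \frac{5}{1}} = -3 + \sqrt{75 - 5} = -3 + \sqrt{70} \approx 5.3666$)
$a U{\left(6,0 \right)} \left(-9\right) = \left(-3 + \sqrt{70}\right) 7 \left(-9\right) = \left(-21 + 7 \sqrt{70}\right) \left(-9\right) = 189 - 63 \sqrt{70}$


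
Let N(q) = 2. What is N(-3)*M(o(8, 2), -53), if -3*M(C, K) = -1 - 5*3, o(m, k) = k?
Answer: 32/3 ≈ 10.667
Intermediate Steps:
M(C, K) = 16/3 (M(C, K) = -(-1 - 5*3)/3 = -(-1 - 15)/3 = -⅓*(-16) = 16/3)
N(-3)*M(o(8, 2), -53) = 2*(16/3) = 32/3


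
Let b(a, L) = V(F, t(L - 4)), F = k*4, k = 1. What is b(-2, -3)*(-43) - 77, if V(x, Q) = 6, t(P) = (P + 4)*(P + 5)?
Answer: -335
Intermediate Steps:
F = 4 (F = 1*4 = 4)
t(P) = (4 + P)*(5 + P)
b(a, L) = 6
b(-2, -3)*(-43) - 77 = 6*(-43) - 77 = -258 - 77 = -335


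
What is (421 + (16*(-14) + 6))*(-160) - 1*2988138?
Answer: -3020618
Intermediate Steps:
(421 + (16*(-14) + 6))*(-160) - 1*2988138 = (421 + (-224 + 6))*(-160) - 2988138 = (421 - 218)*(-160) - 2988138 = 203*(-160) - 2988138 = -32480 - 2988138 = -3020618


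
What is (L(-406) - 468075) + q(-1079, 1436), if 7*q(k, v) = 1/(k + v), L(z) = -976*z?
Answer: -179475680/2499 ≈ -71819.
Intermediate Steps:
q(k, v) = 1/(7*(k + v))
(L(-406) - 468075) + q(-1079, 1436) = (-976*(-406) - 468075) + 1/(7*(-1079 + 1436)) = (396256 - 468075) + (⅐)/357 = -71819 + (⅐)*(1/357) = -71819 + 1/2499 = -179475680/2499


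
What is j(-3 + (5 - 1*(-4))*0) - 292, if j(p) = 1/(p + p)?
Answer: -1753/6 ≈ -292.17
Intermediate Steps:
j(p) = 1/(2*p)
j(-3 + (5 - 1*(-4))*0) - 292 = 1/(2*(-3 + (5 - 1*(-4))*0)) - 292 = 1/(2*(-3 + (5 + 4)*0)) - 292 = 1/(2*(-3 + 9*0)) - 292 = 1/(2*(-3 + 0)) - 292 = (½)/(-3) - 292 = (½)*(-⅓) - 292 = -⅙ - 292 = -1753/6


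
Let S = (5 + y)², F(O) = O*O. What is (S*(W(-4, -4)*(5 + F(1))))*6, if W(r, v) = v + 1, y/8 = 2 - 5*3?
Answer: -1058508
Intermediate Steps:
y = -104 (y = 8*(2 - 5*3) = 8*(2 - 15) = 8*(-13) = -104)
W(r, v) = 1 + v
F(O) = O²
S = 9801 (S = (5 - 104)² = (-99)² = 9801)
(S*(W(-4, -4)*(5 + F(1))))*6 = (9801*((1 - 4)*(5 + 1²)))*6 = (9801*(-3*(5 + 1)))*6 = (9801*(-3*6))*6 = (9801*(-18))*6 = -176418*6 = -1058508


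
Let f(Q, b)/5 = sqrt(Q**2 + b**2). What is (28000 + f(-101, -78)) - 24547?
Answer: 3453 + 5*sqrt(16285) ≈ 4091.1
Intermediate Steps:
f(Q, b) = 5*sqrt(Q**2 + b**2)
(28000 + f(-101, -78)) - 24547 = (28000 + 5*sqrt((-101)**2 + (-78)**2)) - 24547 = (28000 + 5*sqrt(10201 + 6084)) - 24547 = (28000 + 5*sqrt(16285)) - 24547 = 3453 + 5*sqrt(16285)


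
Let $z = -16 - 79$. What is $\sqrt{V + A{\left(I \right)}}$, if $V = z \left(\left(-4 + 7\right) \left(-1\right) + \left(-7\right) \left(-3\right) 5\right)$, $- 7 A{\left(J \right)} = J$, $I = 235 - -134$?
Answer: $\frac{i \sqrt{477393}}{7} \approx 98.705 i$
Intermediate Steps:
$I = 369$ ($I = 235 + 134 = 369$)
$z = -95$
$A{\left(J \right)} = - \frac{J}{7}$
$V = -9690$ ($V = - 95 \left(\left(-4 + 7\right) \left(-1\right) + \left(-7\right) \left(-3\right) 5\right) = - 95 \left(3 \left(-1\right) + 21 \cdot 5\right) = - 95 \left(-3 + 105\right) = \left(-95\right) 102 = -9690$)
$\sqrt{V + A{\left(I \right)}} = \sqrt{-9690 - \frac{369}{7}} = \sqrt{- \frac{68199}{7}} = \frac{i \sqrt{477393}}{7}$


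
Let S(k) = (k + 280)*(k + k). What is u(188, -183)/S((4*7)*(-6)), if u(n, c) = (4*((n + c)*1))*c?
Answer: 305/3136 ≈ 0.097258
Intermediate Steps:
S(k) = 2*k*(280 + k) (S(k) = (280 + k)*(2*k) = 2*k*(280 + k))
u(n, c) = c*(4*c + 4*n) (u(n, c) = (4*((c + n)*1))*c = (4*(c + n))*c = (4*c + 4*n)*c = c*(4*c + 4*n))
u(188, -183)/S((4*7)*(-6)) = (4*(-183)*(-183 + 188))/((2*((4*7)*(-6))*(280 + (4*7)*(-6)))) = (4*(-183)*5)/((2*(28*(-6))*(280 + 28*(-6)))) = -3660*(-1/(336*(280 - 168))) = -3660/(2*(-168)*112) = -3660/(-37632) = -3660*(-1/37632) = 305/3136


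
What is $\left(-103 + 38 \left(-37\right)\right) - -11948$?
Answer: $10439$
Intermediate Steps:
$\left(-103 + 38 \left(-37\right)\right) - -11948 = \left(-103 - 1406\right) + 11948 = -1509 + 11948 = 10439$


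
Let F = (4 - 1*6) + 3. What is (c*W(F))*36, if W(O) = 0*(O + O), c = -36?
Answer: 0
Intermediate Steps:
F = 1 (F = (4 - 6) + 3 = -2 + 3 = 1)
W(O) = 0 (W(O) = 0*(2*O) = 0)
(c*W(F))*36 = -36*0*36 = 0*36 = 0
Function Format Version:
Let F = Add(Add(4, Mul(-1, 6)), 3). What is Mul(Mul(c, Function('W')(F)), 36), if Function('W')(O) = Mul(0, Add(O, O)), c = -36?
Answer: 0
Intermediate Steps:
F = 1 (F = Add(Add(4, -6), 3) = Add(-2, 3) = 1)
Function('W')(O) = 0 (Function('W')(O) = Mul(0, Mul(2, O)) = 0)
Mul(Mul(c, Function('W')(F)), 36) = Mul(Mul(-36, 0), 36) = Mul(0, 36) = 0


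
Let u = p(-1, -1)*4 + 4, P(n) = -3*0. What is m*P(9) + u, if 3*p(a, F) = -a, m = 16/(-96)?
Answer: 16/3 ≈ 5.3333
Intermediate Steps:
P(n) = 0
m = -⅙ (m = 16*(-1/96) = -⅙ ≈ -0.16667)
p(a, F) = -a/3 (p(a, F) = (-a)/3 = -a/3)
u = 16/3 (u = -⅓*(-1)*4 + 4 = (⅓)*4 + 4 = 4/3 + 4 = 16/3 ≈ 5.3333)
m*P(9) + u = -⅙*0 + 16/3 = 0 + 16/3 = 16/3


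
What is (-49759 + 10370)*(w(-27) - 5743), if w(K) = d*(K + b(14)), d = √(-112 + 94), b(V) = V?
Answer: 226211027 + 1536171*I*√2 ≈ 2.2621e+8 + 2.1725e+6*I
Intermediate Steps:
d = 3*I*√2 (d = √(-18) = 3*I*√2 ≈ 4.2426*I)
w(K) = 3*I*√2*(14 + K) (w(K) = (3*I*√2)*(K + 14) = (3*I*√2)*(14 + K) = 3*I*√2*(14 + K))
(-49759 + 10370)*(w(-27) - 5743) = (-49759 + 10370)*(3*I*√2*(14 - 27) - 5743) = -39389*(3*I*√2*(-13) - 5743) = -39389*(-39*I*√2 - 5743) = -39389*(-5743 - 39*I*√2) = 226211027 + 1536171*I*√2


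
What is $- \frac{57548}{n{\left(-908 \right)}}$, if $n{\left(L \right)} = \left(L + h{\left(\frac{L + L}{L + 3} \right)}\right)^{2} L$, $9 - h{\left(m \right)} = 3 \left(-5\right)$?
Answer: $\frac{14387}{177390512} \approx 8.1104 \cdot 10^{-5}$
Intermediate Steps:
$h{\left(m \right)} = 24$ ($h{\left(m \right)} = 9 - 3 \left(-5\right) = 9 - -15 = 9 + 15 = 24$)
$n{\left(L \right)} = L \left(24 + L\right)^{2}$ ($n{\left(L \right)} = \left(L + 24\right)^{2} L = \left(24 + L\right)^{2} L = L \left(24 + L\right)^{2}$)
$- \frac{57548}{n{\left(-908 \right)}} = - \frac{57548}{\left(-908\right) \left(24 - 908\right)^{2}} = - \frac{57548}{\left(-908\right) \left(-884\right)^{2}} = - \frac{57548}{\left(-908\right) 781456} = - \frac{57548}{-709562048} = \left(-57548\right) \left(- \frac{1}{709562048}\right) = \frac{14387}{177390512}$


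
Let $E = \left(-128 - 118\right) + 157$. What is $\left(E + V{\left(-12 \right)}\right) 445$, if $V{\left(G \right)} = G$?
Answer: $-44945$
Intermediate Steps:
$E = -89$ ($E = -246 + 157 = -89$)
$\left(E + V{\left(-12 \right)}\right) 445 = \left(-89 - 12\right) 445 = \left(-101\right) 445 = -44945$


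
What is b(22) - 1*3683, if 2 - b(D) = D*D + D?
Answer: -4187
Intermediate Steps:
b(D) = 2 - D - D² (b(D) = 2 - (D*D + D) = 2 - (D² + D) = 2 - (D + D²) = 2 + (-D - D²) = 2 - D - D²)
b(22) - 1*3683 = (2 - 1*22 - 1*22²) - 1*3683 = (2 - 22 - 1*484) - 3683 = (2 - 22 - 484) - 3683 = -504 - 3683 = -4187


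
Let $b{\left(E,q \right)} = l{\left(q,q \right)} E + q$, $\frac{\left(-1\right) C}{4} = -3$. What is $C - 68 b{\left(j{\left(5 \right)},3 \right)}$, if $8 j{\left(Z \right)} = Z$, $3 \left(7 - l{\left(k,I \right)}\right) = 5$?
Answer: $- \frac{1256}{3} \approx -418.67$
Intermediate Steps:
$C = 12$ ($C = \left(-4\right) \left(-3\right) = 12$)
$l{\left(k,I \right)} = \frac{16}{3}$ ($l{\left(k,I \right)} = 7 - \frac{5}{3} = \frac{16}{3}$)
$j{\left(Z \right)} = \frac{Z}{8}$
$b{\left(E,q \right)} = q + \frac{16 E}{3}$ ($b{\left(E,q \right)} = \frac{16 E}{3} + q = q + \frac{16 E}{3}$)
$C - 68 b{\left(j{\left(5 \right)},3 \right)} = 12 - 68 \left(3 + \frac{16 \cdot \frac{1}{8} \cdot 5}{3}\right) = 12 - 68 \left(3 + \frac{16}{3} \cdot \frac{5}{8}\right) = 12 - 68 \left(3 + \frac{10}{3}\right) = 12 - \frac{1292}{3} = - \frac{1256}{3}$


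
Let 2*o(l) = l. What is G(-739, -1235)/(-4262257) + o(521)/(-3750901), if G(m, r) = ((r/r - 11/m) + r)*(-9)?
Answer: -63210101865353/23629235376377246 ≈ -0.0026751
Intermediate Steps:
G(m, r) = -9 - 9*r + 99/m (G(m, r) = ((1 - 11/m) + r)*(-9) = (1 + r - 11/m)*(-9) = -9 - 9*r + 99/m)
o(l) = l/2
G(-739, -1235)/(-4262257) + o(521)/(-3750901) = (-9 - 9*(-1235) + 99/(-739))/(-4262257) + ((1/2)*521)/(-3750901) = (-9 + 11115 + 99*(-1/739))*(-1/4262257) + (521/2)*(-1/3750901) = (-9 + 11115 - 99/739)*(-1/4262257) - 521/7501802 = (8207235/739)*(-1/4262257) - 521/7501802 = -8207235/3149807923 - 521/7501802 = -63210101865353/23629235376377246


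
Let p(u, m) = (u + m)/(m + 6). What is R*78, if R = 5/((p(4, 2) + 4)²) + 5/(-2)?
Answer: -64155/361 ≈ -177.71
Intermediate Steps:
p(u, m) = (m + u)/(6 + m)
R = -1645/722 (R = 5/(((2 + 4)/(6 + 2) + 4)²) + 5/(-2) = 5/((6/8 + 4)²) + 5*(-½) = 5/(((⅛)*6 + 4)²) - 5/2 = 5/((¾ + 4)²) - 5/2 = 5/((19/4)²) - 5/2 = 5/(361/16) - 5/2 = 5*(16/361) - 5/2 = 80/361 - 5/2 = -1645/722 ≈ -2.2784)
R*78 = -1645/722*78 = -64155/361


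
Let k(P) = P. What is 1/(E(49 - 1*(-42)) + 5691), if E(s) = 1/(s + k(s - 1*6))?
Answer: 176/1001617 ≈ 0.00017572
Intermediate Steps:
E(s) = 1/(-6 + 2*s) (E(s) = 1/(s + (s - 1*6)) = 1/(s + (s - 6)) = 1/(s + (-6 + s)) = 1/(-6 + 2*s))
1/(E(49 - 1*(-42)) + 5691) = 1/(1/(2*(-3 + (49 - 1*(-42)))) + 5691) = 1/(1/(2*(-3 + (49 + 42))) + 5691) = 1/(1/(2*(-3 + 91)) + 5691) = 1/((½)/88 + 5691) = 1/((½)*(1/88) + 5691) = 1/(1/176 + 5691) = 1/(1001617/176) = 176/1001617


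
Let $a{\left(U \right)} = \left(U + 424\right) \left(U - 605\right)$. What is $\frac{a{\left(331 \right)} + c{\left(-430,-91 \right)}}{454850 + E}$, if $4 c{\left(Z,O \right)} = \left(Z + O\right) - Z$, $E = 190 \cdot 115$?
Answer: $- \frac{275857}{635600} \approx -0.43401$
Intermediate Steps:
$a{\left(U \right)} = \left(-605 + U\right) \left(424 + U\right)$ ($a{\left(U \right)} = \left(424 + U\right) \left(-605 + U\right) = \left(-605 + U\right) \left(424 + U\right)$)
$E = 21850$
$c{\left(Z,O \right)} = \frac{O}{4}$ ($c{\left(Z,O \right)} = \frac{\left(Z + O\right) - Z}{4} = \frac{\left(O + Z\right) - Z}{4} = \frac{O}{4}$)
$\frac{a{\left(331 \right)} + c{\left(-430,-91 \right)}}{454850 + E} = \frac{\left(-256520 + 331^{2} - 59911\right) + \frac{1}{4} \left(-91\right)}{454850 + 21850} = \frac{\left(-256520 + 109561 - 59911\right) - \frac{91}{4}}{476700} = \left(-206870 - \frac{91}{4}\right) \frac{1}{476700} = \left(- \frac{827571}{4}\right) \frac{1}{476700} = - \frac{275857}{635600}$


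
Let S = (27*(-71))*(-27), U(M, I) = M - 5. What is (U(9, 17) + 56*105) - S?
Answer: -45875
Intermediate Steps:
U(M, I) = -5 + M
S = 51759 (S = -1917*(-27) = 51759)
(U(9, 17) + 56*105) - S = ((-5 + 9) + 56*105) - 1*51759 = (4 + 5880) - 51759 = 5884 - 51759 = -45875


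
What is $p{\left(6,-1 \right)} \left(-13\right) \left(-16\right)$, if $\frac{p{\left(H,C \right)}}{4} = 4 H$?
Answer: $19968$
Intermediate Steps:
$p{\left(H,C \right)} = 16 H$ ($p{\left(H,C \right)} = 4 \cdot 4 H = 16 H$)
$p{\left(6,-1 \right)} \left(-13\right) \left(-16\right) = 16 \cdot 6 \left(-13\right) \left(-16\right) = 96 \left(-13\right) \left(-16\right) = \left(-1248\right) \left(-16\right) = 19968$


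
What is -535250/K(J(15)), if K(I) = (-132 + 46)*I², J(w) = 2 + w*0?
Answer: 267625/172 ≈ 1556.0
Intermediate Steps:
J(w) = 2 (J(w) = 2 + 0 = 2)
K(I) = -86*I²
-535250/K(J(15)) = -535250/((-86*2²)) = -535250/((-86*4)) = -535250/(-344) = -535250*(-1/344) = 267625/172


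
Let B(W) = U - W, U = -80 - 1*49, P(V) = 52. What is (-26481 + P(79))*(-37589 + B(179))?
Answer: 1001579813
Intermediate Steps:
U = -129 (U = -80 - 49 = -129)
B(W) = -129 - W
(-26481 + P(79))*(-37589 + B(179)) = (-26481 + 52)*(-37589 + (-129 - 1*179)) = -26429*(-37589 + (-129 - 179)) = -26429*(-37589 - 308) = -26429*(-37897) = 1001579813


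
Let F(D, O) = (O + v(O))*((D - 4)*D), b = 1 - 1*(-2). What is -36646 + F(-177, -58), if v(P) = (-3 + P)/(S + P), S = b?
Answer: -102259303/55 ≈ -1.8593e+6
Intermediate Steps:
b = 3 (b = 1 + 2 = 3)
S = 3
v(P) = (-3 + P)/(3 + P)
F(D, O) = D*(-4 + D)*(O + (-3 + O)/(3 + O)) (F(D, O) = (O + (-3 + O)/(3 + O))*((D - 4)*D) = (O + (-3 + O)/(3 + O))*((-4 + D)*D) = (O + (-3 + O)/(3 + O))*(D*(-4 + D)) = D*(-4 + D)*(O + (-3 + O)/(3 + O)))
-36646 + F(-177, -58) = -36646 - 177*(12 - 4*(-58) - 177*(-3 - 58) - 58*(-4 - 177)*(3 - 58))/(3 - 58) = -36646 - 177*(12 + 232 - 177*(-61) - 58*(-181)*(-55))/(-55) = -36646 - 177*(-1/55)*(12 + 232 + 10797 - 577390) = -36646 - 177*(-1/55)*(-566349) = -36646 - 100243773/55 = -102259303/55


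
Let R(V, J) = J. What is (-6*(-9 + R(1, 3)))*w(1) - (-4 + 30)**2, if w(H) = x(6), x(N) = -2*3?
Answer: -892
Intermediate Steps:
x(N) = -6
w(H) = -6
(-6*(-9 + R(1, 3)))*w(1) - (-4 + 30)**2 = -6*(-9 + 3)*(-6) - (-4 + 30)**2 = -6*(-6)*(-6) - 1*26**2 = 36*(-6) - 1*676 = -216 - 676 = -892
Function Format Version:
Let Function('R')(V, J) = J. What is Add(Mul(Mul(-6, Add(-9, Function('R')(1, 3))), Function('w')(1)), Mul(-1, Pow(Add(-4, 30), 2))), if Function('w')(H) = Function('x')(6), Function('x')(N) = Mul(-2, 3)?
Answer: -892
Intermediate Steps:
Function('x')(N) = -6
Function('w')(H) = -6
Add(Mul(Mul(-6, Add(-9, Function('R')(1, 3))), Function('w')(1)), Mul(-1, Pow(Add(-4, 30), 2))) = Add(Mul(Mul(-6, Add(-9, 3)), -6), Mul(-1, Pow(Add(-4, 30), 2))) = Add(Mul(Mul(-6, -6), -6), Mul(-1, Pow(26, 2))) = Add(Mul(36, -6), Mul(-1, 676)) = Add(-216, -676) = -892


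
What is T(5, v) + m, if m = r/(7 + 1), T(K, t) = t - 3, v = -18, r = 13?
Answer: -155/8 ≈ -19.375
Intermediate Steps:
T(K, t) = -3 + t
m = 13/8 (m = 13/(7 + 1) = 13/8 ≈ 1.6250)
T(5, v) + m = (-3 - 18) + 13/8 = -21 + 13/8 = -155/8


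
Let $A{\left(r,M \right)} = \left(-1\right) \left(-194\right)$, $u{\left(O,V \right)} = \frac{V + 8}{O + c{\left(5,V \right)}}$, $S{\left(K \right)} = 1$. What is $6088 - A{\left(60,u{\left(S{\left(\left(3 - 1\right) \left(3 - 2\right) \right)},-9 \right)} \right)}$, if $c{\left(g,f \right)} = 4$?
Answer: $5894$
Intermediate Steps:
$u{\left(O,V \right)} = \frac{8 + V}{4 + O}$ ($u{\left(O,V \right)} = \frac{V + 8}{O + 4} = \frac{8 + V}{4 + O}$)
$A{\left(r,M \right)} = 194$
$6088 - A{\left(60,u{\left(S{\left(\left(3 - 1\right) \left(3 - 2\right) \right)},-9 \right)} \right)} = 6088 - 194 = 5894$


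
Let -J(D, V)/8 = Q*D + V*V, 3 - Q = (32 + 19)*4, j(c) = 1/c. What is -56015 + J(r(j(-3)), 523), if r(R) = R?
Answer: -2244783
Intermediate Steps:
j(c) = 1/c
Q = -201 (Q = 3 - (32 + 19)*4 = 3 - 51*4 = 3 - 1*204 = 3 - 204 = -201)
J(D, V) = -8*V² + 1608*D (J(D, V) = -8*(-201*D + V*V) = -8*(-201*D + V²) = -8*(V² - 201*D) = -8*V² + 1608*D)
-56015 + J(r(j(-3)), 523) = -56015 + (-8*523² + 1608/(-3)) = -56015 + (-8*273529 + 1608*(-⅓)) = -56015 + (-2188232 - 536) = -56015 - 2188768 = -2244783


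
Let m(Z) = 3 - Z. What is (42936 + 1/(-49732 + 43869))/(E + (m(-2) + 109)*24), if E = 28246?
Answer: 251733767/181647466 ≈ 1.3858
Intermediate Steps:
(42936 + 1/(-49732 + 43869))/(E + (m(-2) + 109)*24) = (42936 + 1/(-49732 + 43869))/(28246 + ((3 - 1*(-2)) + 109)*24) = (42936 + 1/(-5863))/(28246 + ((3 + 2) + 109)*24) = (42936 - 1/5863)/(28246 + (5 + 109)*24) = 251733767/(5863*(28246 + 114*24)) = 251733767/(5863*(28246 + 2736)) = (251733767/5863)/30982 = (251733767/5863)*(1/30982) = 251733767/181647466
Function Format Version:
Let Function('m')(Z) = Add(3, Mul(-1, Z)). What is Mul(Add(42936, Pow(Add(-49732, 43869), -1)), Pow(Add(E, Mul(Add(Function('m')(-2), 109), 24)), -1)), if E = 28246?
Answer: Rational(251733767, 181647466) ≈ 1.3858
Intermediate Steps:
Mul(Add(42936, Pow(Add(-49732, 43869), -1)), Pow(Add(E, Mul(Add(Function('m')(-2), 109), 24)), -1)) = Mul(Add(42936, Pow(Add(-49732, 43869), -1)), Pow(Add(28246, Mul(Add(Add(3, Mul(-1, -2)), 109), 24)), -1)) = Mul(Add(42936, Pow(-5863, -1)), Pow(Add(28246, Mul(Add(Add(3, 2), 109), 24)), -1)) = Mul(Add(42936, Rational(-1, 5863)), Pow(Add(28246, Mul(Add(5, 109), 24)), -1)) = Mul(Rational(251733767, 5863), Pow(Add(28246, Mul(114, 24)), -1)) = Mul(Rational(251733767, 5863), Pow(Add(28246, 2736), -1)) = Mul(Rational(251733767, 5863), Pow(30982, -1)) = Mul(Rational(251733767, 5863), Rational(1, 30982)) = Rational(251733767, 181647466)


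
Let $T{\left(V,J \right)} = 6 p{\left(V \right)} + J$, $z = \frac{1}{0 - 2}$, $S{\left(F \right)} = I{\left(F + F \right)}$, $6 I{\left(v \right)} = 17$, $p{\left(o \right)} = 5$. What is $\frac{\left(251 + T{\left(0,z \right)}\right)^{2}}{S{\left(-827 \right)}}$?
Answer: $\frac{55539}{2} \approx 27770.0$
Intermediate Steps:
$I{\left(v \right)} = \frac{17}{6}$ ($I{\left(v \right)} = \frac{1}{6} \cdot 17 = \frac{17}{6}$)
$S{\left(F \right)} = \frac{17}{6}$
$z = - \frac{1}{2}$ ($z = \frac{1}{-2} = - \frac{1}{2} \approx -0.5$)
$T{\left(V,J \right)} = 30 + J$ ($T{\left(V,J \right)} = 6 \cdot 5 + J = 30 + J$)
$\frac{\left(251 + T{\left(0,z \right)}\right)^{2}}{S{\left(-827 \right)}} = \frac{\left(251 + \left(30 - \frac{1}{2}\right)\right)^{2}}{\frac{17}{6}} = \left(251 + \frac{59}{2}\right)^{2} \cdot \frac{6}{17} = \left(\frac{561}{2}\right)^{2} \cdot \frac{6}{17} = \frac{314721}{4} \cdot \frac{6}{17} = \frac{55539}{2}$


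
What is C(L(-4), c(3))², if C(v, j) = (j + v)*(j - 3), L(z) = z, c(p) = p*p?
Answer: 900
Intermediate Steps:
c(p) = p²
C(v, j) = (-3 + j)*(j + v) (C(v, j) = (j + v)*(-3 + j) = (-3 + j)*(j + v))
C(L(-4), c(3))² = ((3²)² - 3*3² - 3*(-4) + 3²*(-4))² = (9² - 3*9 + 12 + 9*(-4))² = (81 - 27 + 12 - 36)² = 30² = 900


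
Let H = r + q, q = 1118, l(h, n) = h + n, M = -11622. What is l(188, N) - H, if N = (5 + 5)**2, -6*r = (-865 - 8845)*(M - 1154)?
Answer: 62024990/3 ≈ 2.0675e+7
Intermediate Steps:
r = -62027480/3 (r = -(-865 - 8845)*(-11622 - 1154)/6 = -(-4855)*(-12776)/3 = -1/6*124054960 = -62027480/3 ≈ -2.0676e+7)
N = 100 (N = 10**2 = 100)
H = -62024126/3 (H = -62027480/3 + 1118 = -62024126/3 ≈ -2.0675e+7)
l(188, N) - H = (188 + 100) - 1*(-62024126/3) = 288 + 62024126/3 = 62024990/3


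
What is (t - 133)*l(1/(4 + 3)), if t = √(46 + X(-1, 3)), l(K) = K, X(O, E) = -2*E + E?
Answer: -19 + √43/7 ≈ -18.063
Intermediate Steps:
X(O, E) = -E
t = √43 (t = √(46 - 1*3) = √(46 - 3) = √43 ≈ 6.5574)
(t - 133)*l(1/(4 + 3)) = (√43 - 133)/(4 + 3) = (-133 + √43)/7 = (-133 + √43)*(⅐) = -19 + √43/7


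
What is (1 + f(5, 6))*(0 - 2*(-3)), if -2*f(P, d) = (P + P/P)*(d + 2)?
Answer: -138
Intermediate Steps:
f(P, d) = -(1 + P)*(2 + d)/2 (f(P, d) = -(P + P/P)*(d + 2)/2 = -(P + 1)*(2 + d)/2 = -(1 + P)*(2 + d)/2)
(1 + f(5, 6))*(0 - 2*(-3)) = (1 + (-1 - 1*5 - ½*6 - ½*5*6))*(0 - 2*(-3)) = (1 + (-1 - 5 - 3 - 15))*(0 + 6) = (1 - 24)*6 = -23*6 = -138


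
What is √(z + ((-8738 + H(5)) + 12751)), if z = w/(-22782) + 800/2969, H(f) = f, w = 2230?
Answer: √4595921213461121373/33819879 ≈ 63.389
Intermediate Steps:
z = 5802365/33819879 (z = 2230/(-22782) + 800/2969 = 2230*(-1/22782) + 800*(1/2969) = -1115/11391 + 800/2969 = 5802365/33819879 ≈ 0.17157)
√(z + ((-8738 + H(5)) + 12751)) = √(5802365/33819879 + ((-8738 + 5) + 12751)) = √(5802365/33819879 + (-8733 + 12751)) = √(5802365/33819879 + 4018) = √(135894076187/33819879) = √4595921213461121373/33819879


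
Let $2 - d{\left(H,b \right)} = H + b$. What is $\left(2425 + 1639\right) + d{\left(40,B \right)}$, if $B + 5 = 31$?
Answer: $4000$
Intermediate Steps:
$B = 26$ ($B = -5 + 31 = 26$)
$d{\left(H,b \right)} = 2 - H - b$ ($d{\left(H,b \right)} = 2 - \left(H + b\right) = 2 - H - b$)
$\left(2425 + 1639\right) + d{\left(40,B \right)} = \left(2425 + 1639\right) - 64 = 4064 - 64 = 4000$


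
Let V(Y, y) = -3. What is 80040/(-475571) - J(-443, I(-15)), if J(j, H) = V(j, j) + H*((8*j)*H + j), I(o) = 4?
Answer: 41695407/713 ≈ 58479.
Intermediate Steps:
J(j, H) = -3 + H*(j + 8*H*j) (J(j, H) = -3 + H*((8*j)*H + j) = -3 + H*(8*H*j + j) = -3 + H*(j + 8*H*j))
80040/(-475571) - J(-443, I(-15)) = 80040/(-475571) - (-3 + 4*(-443) + 8*(-443)*4²) = 80040*(-1/475571) - (-3 - 1772 + 8*(-443)*16) = -120/713 - (-3 - 1772 - 56704) = -120/713 - 1*(-58479) = -120/713 + 58479 = 41695407/713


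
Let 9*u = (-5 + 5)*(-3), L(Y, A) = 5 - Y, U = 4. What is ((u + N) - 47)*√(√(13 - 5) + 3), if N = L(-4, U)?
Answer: -38*√(3 + 2*√2) ≈ -91.740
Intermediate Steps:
u = 0 (u = ((-5 + 5)*(-3))/9 = (0*(-3))/9 = (⅑)*0 = 0)
N = 9 (N = 5 - 1*(-4) = 5 + 4 = 9)
((u + N) - 47)*√(√(13 - 5) + 3) = ((0 + 9) - 47)*√(√(13 - 5) + 3) = (9 - 47)*√(√8 + 3) = -38*√(2*√2 + 3) = -38*√(3 + 2*√2)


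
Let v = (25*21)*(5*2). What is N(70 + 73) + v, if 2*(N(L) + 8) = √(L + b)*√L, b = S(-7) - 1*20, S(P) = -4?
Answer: 5242 + √17017/2 ≈ 5307.2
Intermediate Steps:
b = -24 (b = -4 - 1*20 = -4 - 20 = -24)
N(L) = -8 + √L*√(-24 + L)/2 (N(L) = -8 + (√(L - 24)*√L)/2 = -8 + (√(-24 + L)*√L)/2 = -8 + (√L*√(-24 + L))/2 = -8 + √L*√(-24 + L)/2)
v = 5250 (v = 525*10 = 5250)
N(70 + 73) + v = (-8 + √(70 + 73)*√(-24 + (70 + 73))/2) + 5250 = (-8 + √143*√(-24 + 143)/2) + 5250 = (-8 + √143*√119/2) + 5250 = (-8 + √17017/2) + 5250 = 5242 + √17017/2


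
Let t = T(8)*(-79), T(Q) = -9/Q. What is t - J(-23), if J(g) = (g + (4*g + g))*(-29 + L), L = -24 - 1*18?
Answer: -77673/8 ≈ -9709.1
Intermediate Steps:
t = 711/8 (t = -9/8*(-79) = 711/8 ≈ 88.875)
L = -42 (L = -24 - 18 = -42)
J(g) = -426*g (J(g) = (g + (4*g + g))*(-29 - 42) = (g + 5*g)*(-71) = (6*g)*(-71) = -426*g)
t - J(-23) = 711/8 - (-426)*(-23) = 711/8 - 1*9798 = 711/8 - 9798 = -77673/8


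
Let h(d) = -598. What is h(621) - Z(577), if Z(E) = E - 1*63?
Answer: -1112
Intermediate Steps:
Z(E) = -63 + E (Z(E) = E - 63 = -63 + E)
h(621) - Z(577) = -598 - (-63 + 577) = -598 - 1*514 = -598 - 514 = -1112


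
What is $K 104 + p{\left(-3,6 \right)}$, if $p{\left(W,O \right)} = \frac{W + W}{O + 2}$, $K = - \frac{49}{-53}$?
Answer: $\frac{20225}{212} \approx 95.401$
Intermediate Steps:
$K = \frac{49}{53}$ ($K = \left(-49\right) \left(- \frac{1}{53}\right) = \frac{49}{53} \approx 0.92453$)
$p{\left(W,O \right)} = \frac{2 W}{2 + O}$
$K 104 + p{\left(-3,6 \right)} = \frac{49}{53} \cdot 104 + 2 \left(-3\right) \frac{1}{2 + 6} = \frac{5096}{53} + 2 \left(-3\right) \frac{1}{8} = \frac{5096}{53} - \frac{3}{4} = \frac{20225}{212}$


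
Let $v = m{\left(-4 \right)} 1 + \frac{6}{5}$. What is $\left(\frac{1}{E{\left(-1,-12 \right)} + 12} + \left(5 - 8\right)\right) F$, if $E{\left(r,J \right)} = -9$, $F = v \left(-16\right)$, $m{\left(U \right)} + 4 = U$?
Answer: $- \frac{4352}{15} \approx -290.13$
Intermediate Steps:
$m{\left(U \right)} = -4 + U$
$v = - \frac{34}{5}$ ($v = \left(-4 - 4\right) 1 + \frac{6}{5} = \left(-8\right) 1 + 6 \cdot \frac{1}{5} = -8 + \frac{6}{5} = - \frac{34}{5} \approx -6.8$)
$F = \frac{544}{5}$ ($F = \left(- \frac{34}{5}\right) \left(-16\right) = \frac{544}{5} \approx 108.8$)
$\left(\frac{1}{E{\left(-1,-12 \right)} + 12} + \left(5 - 8\right)\right) F = \left(\frac{1}{-9 + 12} + \left(5 - 8\right)\right) \frac{544}{5} = \left(\frac{1}{3} + \left(5 - 8\right)\right) \frac{544}{5} = \left(\frac{1}{3} - 3\right) \frac{544}{5} = \left(- \frac{8}{3}\right) \frac{544}{5} = - \frac{4352}{15}$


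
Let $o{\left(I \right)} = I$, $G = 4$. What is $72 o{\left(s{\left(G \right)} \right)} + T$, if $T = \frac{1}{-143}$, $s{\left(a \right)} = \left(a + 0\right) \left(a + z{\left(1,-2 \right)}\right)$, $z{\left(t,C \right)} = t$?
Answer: $\frac{205919}{143} \approx 1440.0$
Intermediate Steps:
$s{\left(a \right)} = a \left(1 + a\right)$ ($s{\left(a \right)} = \left(a + 0\right) \left(a + 1\right) = a \left(1 + a\right)$)
$T = - \frac{1}{143} \approx -0.006993$
$72 o{\left(s{\left(G \right)} \right)} + T = 72 \cdot 4 \left(1 + 4\right) - \frac{1}{143} = 72 \cdot 4 \cdot 5 - \frac{1}{143} = 72 \cdot 20 - \frac{1}{143} = 1440 - \frac{1}{143} = \frac{205919}{143}$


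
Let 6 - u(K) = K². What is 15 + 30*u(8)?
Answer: -1725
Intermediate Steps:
u(K) = 6 - K²
15 + 30*u(8) = 15 + 30*(6 - 1*8²) = 15 + 30*(6 - 1*64) = 15 + 30*(6 - 64) = 15 + 30*(-58) = 15 - 1740 = -1725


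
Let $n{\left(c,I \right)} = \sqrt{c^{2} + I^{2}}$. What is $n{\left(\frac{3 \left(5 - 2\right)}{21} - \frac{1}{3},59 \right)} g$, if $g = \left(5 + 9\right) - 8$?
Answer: $\frac{10 \sqrt{61405}}{7} \approx 354.0$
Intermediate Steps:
$n{\left(c,I \right)} = \sqrt{I^{2} + c^{2}}$
$g = 6$ ($g = 14 - 8 = 6$)
$n{\left(\frac{3 \left(5 - 2\right)}{21} - \frac{1}{3},59 \right)} g = \sqrt{59^{2} + \left(\frac{3 \left(5 - 2\right)}{21} - \frac{1}{3}\right)^{2}} \cdot 6 = \sqrt{3481 + \left(3 \cdot 3 \cdot \frac{1}{21} - \frac{1}{3}\right)^{2}} \cdot 6 = \sqrt{3481 + \left(9 \cdot \frac{1}{21} - \frac{1}{3}\right)^{2}} \cdot 6 = \sqrt{3481 + \left(\frac{3}{7} - \frac{1}{3}\right)^{2}} \cdot 6 = \sqrt{3481 + \left(\frac{2}{21}\right)^{2}} \cdot 6 = \sqrt{3481 + \frac{4}{441}} \cdot 6 = \sqrt{\frac{1535125}{441}} \cdot 6 = \frac{5 \sqrt{61405}}{21} \cdot 6 = \frac{10 \sqrt{61405}}{7}$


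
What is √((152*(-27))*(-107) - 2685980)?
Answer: 2*I*√561713 ≈ 1499.0*I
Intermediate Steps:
√((152*(-27))*(-107) - 2685980) = √(-4104*(-107) - 2685980) = √(439128 - 2685980) = √(-2246852) = 2*I*√561713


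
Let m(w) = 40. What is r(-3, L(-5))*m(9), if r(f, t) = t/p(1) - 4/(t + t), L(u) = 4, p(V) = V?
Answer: 140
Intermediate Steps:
r(f, t) = t - 2/t (r(f, t) = t/1 - 4/(t + t) = t*1 - 4*1/(2*t) = t - 2/t)
r(-3, L(-5))*m(9) = (4 - 2/4)*40 = (4 - 2*1/4)*40 = (4 - 1/2)*40 = (7/2)*40 = 140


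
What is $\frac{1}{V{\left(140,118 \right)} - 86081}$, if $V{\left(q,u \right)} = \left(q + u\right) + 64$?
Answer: $- \frac{1}{85759} \approx -1.1661 \cdot 10^{-5}$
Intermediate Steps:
$V{\left(q,u \right)} = 64 + q + u$
$\frac{1}{V{\left(140,118 \right)} - 86081} = \frac{1}{\left(64 + 140 + 118\right) - 86081} = \frac{1}{322 - 86081} = \frac{1}{-85759} = - \frac{1}{85759}$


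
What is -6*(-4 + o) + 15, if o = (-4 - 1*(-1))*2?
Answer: 75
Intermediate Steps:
o = -6 (o = (-4 + 1)*2 = -3*2 = -6)
-6*(-4 + o) + 15 = -6*(-4 - 6) + 15 = -6*(-10) + 15 = 60 + 15 = 75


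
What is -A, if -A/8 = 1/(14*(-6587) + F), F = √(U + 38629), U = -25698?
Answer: -737744/8504146593 - 8*√12931/8504146593 ≈ -8.6858e-5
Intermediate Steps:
F = √12931 (F = √(-25698 + 38629) = √12931 ≈ 113.71)
A = -8/(-92218 + √12931) (A = -8/(14*(-6587) + √12931) = -8/(-92218 + √12931) ≈ 8.6858e-5)
-A = -(737744/8504146593 + 8*√12931/8504146593) = -737744/8504146593 - 8*√12931/8504146593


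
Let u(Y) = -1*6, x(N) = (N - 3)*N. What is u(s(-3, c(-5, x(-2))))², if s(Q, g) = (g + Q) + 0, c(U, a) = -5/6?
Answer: 36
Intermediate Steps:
x(N) = N*(-3 + N) (x(N) = (-3 + N)*N = N*(-3 + N))
c(U, a) = -⅚ (c(U, a) = -5*⅙ = -⅚)
s(Q, g) = Q + g (s(Q, g) = (Q + g) + 0 = Q + g)
u(Y) = -6
u(s(-3, c(-5, x(-2))))² = (-6)² = 36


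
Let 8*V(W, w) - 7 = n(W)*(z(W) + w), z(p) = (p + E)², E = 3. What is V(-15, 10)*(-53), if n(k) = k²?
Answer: -1836821/8 ≈ -2.2960e+5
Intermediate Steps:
z(p) = (3 + p)² (z(p) = (p + 3)² = (3 + p)²)
V(W, w) = 7/8 + W²*(w + (3 + W)²)/8 (V(W, w) = 7/8 + (W²*((3 + W)² + w))/8 = 7/8 + (W²*(w + (3 + W)²))/8 = 7/8 + W²*(w + (3 + W)²)/8)
V(-15, 10)*(-53) = (7/8 + (⅛)*10*(-15)² + (⅛)*(-15)²*(3 - 15)²)*(-53) = (7/8 + (⅛)*10*225 + (⅛)*225*(-12)²)*(-53) = (7/8 + 1125/4 + (⅛)*225*144)*(-53) = (7/8 + 1125/4 + 4050)*(-53) = (34657/8)*(-53) = -1836821/8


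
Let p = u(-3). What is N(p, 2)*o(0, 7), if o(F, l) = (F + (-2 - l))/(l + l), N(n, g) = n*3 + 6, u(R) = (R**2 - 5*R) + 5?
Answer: -837/14 ≈ -59.786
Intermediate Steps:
u(R) = 5 + R**2 - 5*R
p = 29 (p = 5 + (-3)**2 - 5*(-3) = 5 + 9 + 15 = 29)
N(n, g) = 6 + 3*n (N(n, g) = 3*n + 6 = 6 + 3*n)
o(F, l) = (-2 + F - l)/(2*l) (o(F, l) = (-2 + F - l)/((2*l)) = (-2 + F - l)*(1/(2*l)) = (-2 + F - l)/(2*l))
N(p, 2)*o(0, 7) = (6 + 3*29)*((1/2)*(-2 + 0 - 1*7)/7) = (6 + 87)*((1/2)*(1/7)*(-2 + 0 - 7)) = 93*((1/2)*(1/7)*(-9)) = 93*(-9/14) = -837/14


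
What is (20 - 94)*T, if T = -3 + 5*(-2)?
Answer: 962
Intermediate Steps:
T = -13 (T = -3 - 10 = -13)
(20 - 94)*T = (20 - 94)*(-13) = -74*(-13) = 962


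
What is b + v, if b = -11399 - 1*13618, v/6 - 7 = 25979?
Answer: 130899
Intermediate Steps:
v = 155916 (v = 42 + 6*25979 = 42 + 155874 = 155916)
b = -25017 (b = -11399 - 13618 = -25017)
b + v = -25017 + 155916 = 130899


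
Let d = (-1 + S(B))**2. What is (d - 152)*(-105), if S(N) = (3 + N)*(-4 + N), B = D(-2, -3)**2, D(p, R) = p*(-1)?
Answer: 15855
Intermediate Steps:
D(p, R) = -p
B = 4 (B = (-1*(-2))**2 = 2**2 = 4)
S(N) = (-4 + N)*(3 + N)
d = 1 (d = (-1 + (-12 + 4**2 - 1*4))**2 = (-1 + (-12 + 16 - 4))**2 = (-1 + 0)**2 = (-1)**2 = 1)
(d - 152)*(-105) = (1 - 152)*(-105) = -151*(-105) = 15855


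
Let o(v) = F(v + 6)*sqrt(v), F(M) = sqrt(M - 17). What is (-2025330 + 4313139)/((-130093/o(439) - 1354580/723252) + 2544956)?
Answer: 35765748295409204419776370812/39785745867461870261982843107 + 19460903202592063587306*sqrt(46973)/39785745867461870261982843107 ≈ 0.89907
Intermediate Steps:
F(M) = sqrt(-17 + M)
o(v) = sqrt(v)*sqrt(-11 + v) (o(v) = sqrt(-17 + (v + 6))*sqrt(v) = sqrt(-17 + (6 + v))*sqrt(v) = sqrt(-11 + v)*sqrt(v) = sqrt(v)*sqrt(-11 + v))
(-2025330 + 4313139)/((-130093/o(439) - 1354580/723252) + 2544956) = (-2025330 + 4313139)/((-130093*sqrt(439)/(439*sqrt(-11 + 439)) - 1354580/723252) + 2544956) = 2287809/((-130093*sqrt(46973)/93946 - 1354580*1/723252) + 2544956) = 2287809/((-130093*sqrt(46973)/93946 - 338645/180813) + 2544956) = 2287809/((-338645/180813 - 130093*sqrt(46973)/93946) + 2544956) = 2287809/(460160790583/180813 - 130093*sqrt(46973)/93946)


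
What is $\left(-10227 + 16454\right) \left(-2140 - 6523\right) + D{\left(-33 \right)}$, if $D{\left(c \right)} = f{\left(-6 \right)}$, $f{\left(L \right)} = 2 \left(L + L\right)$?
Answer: $-53944525$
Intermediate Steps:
$f{\left(L \right)} = 4 L$ ($f{\left(L \right)} = 2 \cdot 2 L = 4 L$)
$D{\left(c \right)} = -24$ ($D{\left(c \right)} = 4 \left(-6\right) = -24$)
$\left(-10227 + 16454\right) \left(-2140 - 6523\right) + D{\left(-33 \right)} = \left(-10227 + 16454\right) \left(-2140 - 6523\right) - 24 = 6227 \left(-8663\right) - 24 = -53944501 - 24 = -53944525$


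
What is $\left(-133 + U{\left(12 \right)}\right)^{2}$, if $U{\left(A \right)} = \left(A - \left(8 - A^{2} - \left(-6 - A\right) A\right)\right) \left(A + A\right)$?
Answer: $3115225$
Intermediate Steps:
$U{\left(A \right)} = 2 A \left(-8 + A + A^{2} + A \left(-6 - A\right)\right)$ ($U{\left(A \right)} = \left(A - \left(8 - A^{2} - A \left(-6 - A\right)\right)\right) 2 A = \left(A + \left(-8 + A^{2} + A \left(-6 - A\right)\right)\right) 2 A = \left(-8 + A + A^{2} + A \left(-6 - A\right)\right) 2 A = 2 A \left(-8 + A + A^{2} + A \left(-6 - A\right)\right)$)
$\left(-133 + U{\left(12 \right)}\right)^{2} = \left(-133 - 24 \left(8 + 5 \cdot 12\right)\right)^{2} = \left(-133 - 24 \left(8 + 60\right)\right)^{2} = \left(-133 - 24 \cdot 68\right)^{2} = \left(-133 - 1632\right)^{2} = \left(-1765\right)^{2} = 3115225$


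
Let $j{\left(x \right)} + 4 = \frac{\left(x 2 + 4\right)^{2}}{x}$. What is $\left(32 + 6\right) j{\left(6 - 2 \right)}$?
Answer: $1216$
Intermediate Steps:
$j{\left(x \right)} = -4 + \frac{\left(4 + 2 x\right)^{2}}{x}$ ($j{\left(x \right)} = -4 + \frac{\left(x 2 + 4\right)^{2}}{x} = -4 + \frac{\left(2 x + 4\right)^{2}}{x} = -4 + \frac{\left(4 + 2 x\right)^{2}}{x}$)
$\left(32 + 6\right) j{\left(6 - 2 \right)} = \left(32 + 6\right) \left(-4 + \frac{4 \left(2 + \left(6 - 2\right)\right)^{2}}{6 - 2}\right) = 38 \left(-4 + \frac{4 \left(2 + \left(6 - 2\right)\right)^{2}}{6 - 2}\right) = 38 \left(-4 + \frac{4 \left(2 + 4\right)^{2}}{4}\right) = 38 \left(-4 + 4 \cdot \frac{1}{4} \cdot 6^{2}\right) = 38 \left(-4 + 4 \cdot \frac{1}{4} \cdot 36\right) = 38 \left(-4 + 36\right) = 38 \cdot 32 = 1216$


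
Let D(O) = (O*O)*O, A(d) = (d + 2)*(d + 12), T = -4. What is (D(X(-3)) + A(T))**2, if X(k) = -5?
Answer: 19881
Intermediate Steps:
A(d) = (2 + d)*(12 + d)
D(O) = O**3 (D(O) = O**2*O = O**3)
(D(X(-3)) + A(T))**2 = ((-5)**3 + (24 + (-4)**2 + 14*(-4)))**2 = (-125 + (24 + 16 - 56))**2 = (-125 - 16)**2 = (-141)**2 = 19881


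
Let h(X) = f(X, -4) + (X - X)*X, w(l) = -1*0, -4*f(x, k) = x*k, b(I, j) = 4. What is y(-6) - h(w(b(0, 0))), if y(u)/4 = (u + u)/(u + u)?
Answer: 4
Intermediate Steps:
f(x, k) = -k*x/4 (f(x, k) = -x*k/4 = -k*x/4)
w(l) = 0
y(u) = 4 (y(u) = 4*((u + u)/(u + u)) = 4*((2*u)/((2*u))) = 4*((2*u)*(1/(2*u))) = 4*1 = 4)
h(X) = X (h(X) = -¼*(-4)*X + (X - X)*X = X + 0*X = X + 0 = X)
y(-6) - h(w(b(0, 0))) = 4 - 1*0 = 4 + 0 = 4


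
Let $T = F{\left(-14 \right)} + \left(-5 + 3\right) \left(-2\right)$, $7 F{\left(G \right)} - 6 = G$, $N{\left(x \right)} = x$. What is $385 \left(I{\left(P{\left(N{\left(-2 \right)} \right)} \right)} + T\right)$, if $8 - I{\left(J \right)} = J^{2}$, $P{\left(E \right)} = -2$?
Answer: $2640$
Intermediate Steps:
$I{\left(J \right)} = 8 - J^{2}$
$F{\left(G \right)} = \frac{6}{7} + \frac{G}{7}$
$T = \frac{20}{7}$ ($T = \left(\frac{6}{7} + \frac{1}{7} \left(-14\right)\right) + \left(-5 + 3\right) \left(-2\right) = \left(\frac{6}{7} - 2\right) - -4 = - \frac{8}{7} + 4 = \frac{20}{7} \approx 2.8571$)
$385 \left(I{\left(P{\left(N{\left(-2 \right)} \right)} \right)} + T\right) = 385 \left(\left(8 - \left(-2\right)^{2}\right) + \frac{20}{7}\right) = 385 \left(\left(8 - 4\right) + \frac{20}{7}\right) = 385 \left(4 + \frac{20}{7}\right) = 385 \cdot \frac{48}{7} = 2640$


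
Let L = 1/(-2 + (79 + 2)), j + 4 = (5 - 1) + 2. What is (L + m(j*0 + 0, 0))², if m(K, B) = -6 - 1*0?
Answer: 223729/6241 ≈ 35.848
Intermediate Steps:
j = 2 (j = -4 + ((5 - 1) + 2) = -4 + (4 + 2) = -4 + 6 = 2)
m(K, B) = -6 (m(K, B) = -6 + 0 = -6)
L = 1/79 (L = 1/(-2 + 81) = 1/79 ≈ 0.012658)
(L + m(j*0 + 0, 0))² = (1/79 - 6)² = (-473/79)² = 223729/6241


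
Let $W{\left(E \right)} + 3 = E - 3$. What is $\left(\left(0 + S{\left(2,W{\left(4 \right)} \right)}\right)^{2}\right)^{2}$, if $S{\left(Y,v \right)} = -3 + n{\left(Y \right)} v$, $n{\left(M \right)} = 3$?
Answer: $6561$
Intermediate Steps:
$W{\left(E \right)} = -6 + E$ ($W{\left(E \right)} = -3 + \left(E - 3\right) = -3 + \left(-3 + E\right) = -6 + E$)
$S{\left(Y,v \right)} = -3 + 3 v$
$\left(\left(0 + S{\left(2,W{\left(4 \right)} \right)}\right)^{2}\right)^{2} = \left(\left(0 + \left(-3 + 3 \left(-6 + 4\right)\right)\right)^{2}\right)^{2} = \left(\left(0 + \left(-3 + 3 \left(-2\right)\right)\right)^{2}\right)^{2} = \left(\left(0 - 9\right)^{2}\right)^{2} = \left(\left(-9\right)^{2}\right)^{2} = 81^{2} = 6561$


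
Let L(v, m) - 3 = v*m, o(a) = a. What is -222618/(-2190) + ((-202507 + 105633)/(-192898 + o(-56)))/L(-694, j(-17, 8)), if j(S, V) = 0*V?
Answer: 10756437898/105642315 ≈ 101.82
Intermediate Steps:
j(S, V) = 0
L(v, m) = 3 + m*v (L(v, m) = 3 + v*m = 3 + m*v)
-222618/(-2190) + ((-202507 + 105633)/(-192898 + o(-56)))/L(-694, j(-17, 8)) = -222618/(-2190) + ((-202507 + 105633)/(-192898 - 56))/(3 + 0*(-694)) = -222618*(-1/2190) + (-96874/(-192954))/(3 + 0) = 37103/365 - 96874*(-1/192954)/3 = 37103/365 + (48437/96477)*(⅓) = 37103/365 + 48437/289431 = 10756437898/105642315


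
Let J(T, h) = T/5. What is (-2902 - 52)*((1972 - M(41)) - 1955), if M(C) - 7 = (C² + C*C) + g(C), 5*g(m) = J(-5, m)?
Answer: 49506086/5 ≈ 9.9012e+6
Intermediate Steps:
J(T, h) = T/5 (J(T, h) = T*(⅕) = T/5)
g(m) = -⅕ (g(m) = ((⅕)*(-5))/5 = (⅕)*(-1) = -⅕)
M(C) = 34/5 + 2*C² (M(C) = 7 + ((C² + C*C) - ⅕) = 7 + ((C² + C²) - ⅕) = 7 + (2*C² - ⅕) = 7 + (-⅕ + 2*C²) = 34/5 + 2*C²)
(-2902 - 52)*((1972 - M(41)) - 1955) = (-2902 - 52)*((1972 - (34/5 + 2*41²)) - 1955) = -2954*((1972 - (34/5 + 2*1681)) - 1955) = -2954*((1972 - (34/5 + 3362)) - 1955) = -2954*((1972 - 1*16844/5) - 1955) = -2954*((1972 - 16844/5) - 1955) = -2954*(-6984/5 - 1955) = -2954*(-16759/5) = 49506086/5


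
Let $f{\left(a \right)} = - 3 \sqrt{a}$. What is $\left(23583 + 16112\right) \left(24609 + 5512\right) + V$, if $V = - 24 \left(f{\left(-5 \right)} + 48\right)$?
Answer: $1195651943 + 72 i \sqrt{5} \approx 1.1957 \cdot 10^{9} + 161.0 i$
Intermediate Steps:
$V = -1152 + 72 i \sqrt{5}$ ($V = - 24 \left(- 3 \sqrt{-5} + 48\right) = - 24 \left(- 3 i \sqrt{5} + 48\right) = - 24 \left(48 - 3 i \sqrt{5}\right) = -1152 + 72 i \sqrt{5} \approx -1152.0 + 161.0 i$)
$\left(23583 + 16112\right) \left(24609 + 5512\right) + V = \left(23583 + 16112\right) \left(24609 + 5512\right) - \left(1152 - 72 i \sqrt{5}\right) = 39695 \cdot 30121 - \left(1152 - 72 i \sqrt{5}\right) = 1195653095 - \left(1152 - 72 i \sqrt{5}\right) = 1195651943 + 72 i \sqrt{5}$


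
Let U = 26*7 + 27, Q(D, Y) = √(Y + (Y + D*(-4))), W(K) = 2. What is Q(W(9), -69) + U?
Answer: 209 + I*√146 ≈ 209.0 + 12.083*I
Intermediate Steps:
Q(D, Y) = √(-4*D + 2*Y) (Q(D, Y) = √(Y + (Y - 4*D)) = √(-4*D + 2*Y))
U = 209 (U = 182 + 27 = 209)
Q(W(9), -69) + U = √(-4*2 + 2*(-69)) + 209 = √(-8 - 138) + 209 = √(-146) + 209 = I*√146 + 209 = 209 + I*√146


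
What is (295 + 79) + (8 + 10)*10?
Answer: 554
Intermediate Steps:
(295 + 79) + (8 + 10)*10 = 374 + 18*10 = 374 + 180 = 554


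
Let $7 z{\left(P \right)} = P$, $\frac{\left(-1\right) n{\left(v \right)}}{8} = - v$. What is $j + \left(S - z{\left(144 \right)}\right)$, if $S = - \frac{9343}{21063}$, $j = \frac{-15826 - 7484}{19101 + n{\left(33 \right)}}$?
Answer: $- \frac{604178851}{27192333} \approx -22.219$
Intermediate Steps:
$n{\left(v \right)} = 8 v$ ($n{\left(v \right)} = - 8 \left(- v\right) = 8 v$)
$z{\left(P \right)} = \frac{P}{7}$
$j = - \frac{1554}{1291}$ ($j = \frac{-15826 - 7484}{19101 + 8 \cdot 33} = - \frac{23310}{19101 + 264} = - \frac{23310}{19365} = \left(-23310\right) \frac{1}{19365} = - \frac{1554}{1291} \approx -1.2037$)
$S = - \frac{9343}{21063}$ ($S = \left(-9343\right) \frac{1}{21063} = - \frac{9343}{21063} \approx -0.44357$)
$j + \left(S - z{\left(144 \right)}\right) = - \frac{1554}{1291} - \left(\frac{9343}{21063} + \frac{1}{7} \cdot 144\right) = - \frac{1554}{1291} - \frac{442639}{21063} = - \frac{604178851}{27192333}$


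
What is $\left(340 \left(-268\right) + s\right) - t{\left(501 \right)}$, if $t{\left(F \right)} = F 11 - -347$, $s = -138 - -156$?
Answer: $-96960$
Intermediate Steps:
$s = 18$ ($s = -138 + 156 = 18$)
$t{\left(F \right)} = 347 + 11 F$ ($t{\left(F \right)} = 11 F + 347 = 347 + 11 F$)
$\left(340 \left(-268\right) + s\right) - t{\left(501 \right)} = \left(340 \left(-268\right) + 18\right) - \left(347 + 11 \cdot 501\right) = \left(-91120 + 18\right) - \left(347 + 5511\right) = -91102 - 5858 = -96960$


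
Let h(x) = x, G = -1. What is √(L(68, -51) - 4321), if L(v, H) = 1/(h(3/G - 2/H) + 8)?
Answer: I*√285384622/257 ≈ 65.733*I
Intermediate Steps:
L(v, H) = 1/(5 - 2/H) (L(v, H) = 1/((3/(-1) - 2/H) + 8) = 1/((3*(-1) - 2/H) + 8) = 1/((-3 - 2/H) + 8) = 1/(5 - 2/H))
√(L(68, -51) - 4321) = √(-51/(-2 + 5*(-51)) - 4321) = √(-51/(-2 - 255) - 4321) = √(-51/(-257) - 4321) = √(-51*(-1/257) - 4321) = √(51/257 - 4321) = √(-1110446/257) = I*√285384622/257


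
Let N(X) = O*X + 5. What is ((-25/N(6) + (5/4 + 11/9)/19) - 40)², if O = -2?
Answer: 30205397209/22924944 ≈ 1317.6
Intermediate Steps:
N(X) = 5 - 2*X (N(X) = -2*X + 5 = 5 - 2*X)
((-25/N(6) + (5/4 + 11/9)/19) - 40)² = ((-25/(5 - 2*6) + (5/4 + 11/9)/19) - 40)² = ((-25/(5 - 12) + (5*(¼) + 11*(⅑))*(1/19)) - 40)² = ((-25/(-7) + (5/4 + 11/9)*(1/19)) - 40)² = ((-25*(-⅐) + (89/36)*(1/19)) - 40)² = ((25/7 + 89/684) - 40)² = (17723/4788 - 40)² = (-173797/4788)² = 30205397209/22924944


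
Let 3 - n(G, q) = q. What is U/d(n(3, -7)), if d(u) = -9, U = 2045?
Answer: -2045/9 ≈ -227.22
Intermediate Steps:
n(G, q) = 3 - q
U/d(n(3, -7)) = 2045/(-9) = 2045*(-⅑) = -2045/9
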